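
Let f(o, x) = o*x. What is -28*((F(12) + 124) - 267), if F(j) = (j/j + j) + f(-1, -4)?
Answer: 3528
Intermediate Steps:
F(j) = 5 + j (F(j) = (j/j + j) - 1*(-4) = (1 + j) + 4 = 5 + j)
-28*((F(12) + 124) - 267) = -28*(((5 + 12) + 124) - 267) = -28*((17 + 124) - 267) = -28*(141 - 267) = -28*(-126) = 3528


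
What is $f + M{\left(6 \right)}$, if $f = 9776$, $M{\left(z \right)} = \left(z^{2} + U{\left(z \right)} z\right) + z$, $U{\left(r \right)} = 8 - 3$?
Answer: $9848$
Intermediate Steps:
$U{\left(r \right)} = 5$ ($U{\left(r \right)} = 8 - 3 = 5$)
$M{\left(z \right)} = z^{2} + 6 z$ ($M{\left(z \right)} = \left(z^{2} + 5 z\right) + z = z^{2} + 6 z$)
$f + M{\left(6 \right)} = 9776 + 6 \left(6 + 6\right) = 9776 + 6 \cdot 12 = 9776 + 72 = 9848$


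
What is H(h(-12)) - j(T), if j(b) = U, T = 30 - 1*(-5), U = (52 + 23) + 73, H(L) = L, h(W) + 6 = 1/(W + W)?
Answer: -3697/24 ≈ -154.04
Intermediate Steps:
h(W) = -6 + 1/(2*W) (h(W) = -6 + 1/(W + W) = -6 + 1/(2*W))
U = 148 (U = 75 + 73 = 148)
T = 35 (T = 30 + 5 = 35)
j(b) = 148
H(h(-12)) - j(T) = (-6 + (½)/(-12)) - 1*148 = (-6 + (½)*(-1/12)) - 148 = (-6 - 1/24) - 148 = -145/24 - 148 = -3697/24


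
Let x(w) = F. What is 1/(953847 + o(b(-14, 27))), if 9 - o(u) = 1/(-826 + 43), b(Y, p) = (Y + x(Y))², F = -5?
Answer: 783/746869249 ≈ 1.0484e-6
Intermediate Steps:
x(w) = -5
b(Y, p) = (-5 + Y)² (b(Y, p) = (Y - 5)² = (-5 + Y)²)
o(u) = 7048/783 (o(u) = 9 - 1/(-826 + 43) = 9 - 1/(-783) = 9 - 1*(-1/783) = 9 + 1/783 = 7048/783)
1/(953847 + o(b(-14, 27))) = 1/(953847 + 7048/783) = 1/(746869249/783) = 783/746869249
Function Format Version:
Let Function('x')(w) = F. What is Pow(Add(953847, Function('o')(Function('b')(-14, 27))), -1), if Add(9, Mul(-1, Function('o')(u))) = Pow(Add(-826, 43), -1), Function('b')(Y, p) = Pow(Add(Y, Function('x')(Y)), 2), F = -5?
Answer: Rational(783, 746869249) ≈ 1.0484e-6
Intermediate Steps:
Function('x')(w) = -5
Function('b')(Y, p) = Pow(Add(-5, Y), 2) (Function('b')(Y, p) = Pow(Add(Y, -5), 2) = Pow(Add(-5, Y), 2))
Function('o')(u) = Rational(7048, 783) (Function('o')(u) = Add(9, Mul(-1, Pow(Add(-826, 43), -1))) = Add(9, Mul(-1, Pow(-783, -1))) = Add(9, Mul(-1, Rational(-1, 783))) = Add(9, Rational(1, 783)) = Rational(7048, 783))
Pow(Add(953847, Function('o')(Function('b')(-14, 27))), -1) = Pow(Add(953847, Rational(7048, 783)), -1) = Pow(Rational(746869249, 783), -1) = Rational(783, 746869249)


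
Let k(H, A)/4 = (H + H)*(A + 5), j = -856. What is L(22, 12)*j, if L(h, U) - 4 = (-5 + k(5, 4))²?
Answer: -107880824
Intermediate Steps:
k(H, A) = 8*H*(5 + A) (k(H, A) = 4*((H + H)*(A + 5)) = 4*((2*H)*(5 + A)) = 4*(2*H*(5 + A)) = 8*H*(5 + A))
L(h, U) = 126029 (L(h, U) = 4 + (-5 + 8*5*(5 + 4))² = 4 + (-5 + 8*5*9)² = 4 + (-5 + 360)² = 4 + 355² = 4 + 126025 = 126029)
L(22, 12)*j = 126029*(-856) = -107880824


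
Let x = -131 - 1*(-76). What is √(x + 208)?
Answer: 3*√17 ≈ 12.369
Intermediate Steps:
x = -55 (x = -131 + 76 = -55)
√(x + 208) = √(-55 + 208) = √153 = 3*√17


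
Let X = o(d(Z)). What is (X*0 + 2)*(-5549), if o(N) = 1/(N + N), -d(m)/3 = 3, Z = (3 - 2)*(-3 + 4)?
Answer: -11098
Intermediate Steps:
Z = 1 (Z = 1*1 = 1)
d(m) = -9 (d(m) = -3*3 = -9)
o(N) = 1/(2*N)
X = -1/18 (X = (1/2)/(-9) = (1/2)*(-1/9) = -1/18 ≈ -0.055556)
(X*0 + 2)*(-5549) = (-1/18*0 + 2)*(-5549) = (0 + 2)*(-5549) = 2*(-5549) = -11098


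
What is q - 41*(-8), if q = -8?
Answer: 320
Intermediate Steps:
q - 41*(-8) = -8 - 41*(-8) = -8 + 328 = 320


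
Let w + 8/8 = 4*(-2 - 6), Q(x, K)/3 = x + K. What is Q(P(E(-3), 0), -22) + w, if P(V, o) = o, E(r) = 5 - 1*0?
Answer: -99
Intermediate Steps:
E(r) = 5 (E(r) = 5 + 0 = 5)
Q(x, K) = 3*K + 3*x (Q(x, K) = 3*(x + K) = 3*(K + x) = 3*K + 3*x)
w = -33 (w = -1 + 4*(-2 - 6) = -1 + 4*(-8) = -1 - 32 = -33)
Q(P(E(-3), 0), -22) + w = (3*(-22) + 3*0) - 33 = (-66 + 0) - 33 = -66 - 33 = -99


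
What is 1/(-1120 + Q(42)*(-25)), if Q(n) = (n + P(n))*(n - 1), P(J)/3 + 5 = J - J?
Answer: -1/28795 ≈ -3.4728e-5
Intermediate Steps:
P(J) = -15 (P(J) = -15 + 3*(J - J) = -15 + 3*0 = -15 + 0 = -15)
Q(n) = (-1 + n)*(-15 + n) (Q(n) = (n - 15)*(n - 1) = (-15 + n)*(-1 + n) = (-1 + n)*(-15 + n))
1/(-1120 + Q(42)*(-25)) = 1/(-1120 + (15 + 42² - 16*42)*(-25)) = 1/(-1120 + (15 + 1764 - 672)*(-25)) = 1/(-1120 + 1107*(-25)) = 1/(-1120 - 27675) = 1/(-28795) = -1/28795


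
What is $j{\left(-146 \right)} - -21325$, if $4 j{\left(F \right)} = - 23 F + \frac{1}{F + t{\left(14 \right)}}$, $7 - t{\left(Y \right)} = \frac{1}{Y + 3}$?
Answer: $\frac{209587495}{9456} \approx 22165.0$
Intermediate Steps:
$t{\left(Y \right)} = 7 - \frac{1}{3 + Y}$ ($t{\left(Y \right)} = 7 - \frac{1}{Y + 3} = 7 - \frac{1}{3 + Y}$)
$j{\left(F \right)} = - \frac{23 F}{4} + \frac{1}{4 \left(\frac{118}{17} + F\right)}$ ($j{\left(F \right)} = \frac{- 23 F + \frac{1}{F + \frac{20 + 7 \cdot 14}{3 + 14}}}{4} = \frac{- 23 F + \frac{1}{F + \frac{20 + 98}{17}}}{4} = \frac{- 23 F + \frac{1}{F + \frac{1}{17} \cdot 118}}{4} = \frac{- 23 F + \frac{1}{F + \frac{118}{17}}}{4} = \frac{- 23 F + \frac{1}{\frac{118}{17} + F}}{4} = \frac{\frac{1}{\frac{118}{17} + F} - 23 F}{4} = - \frac{23 F}{4} + \frac{1}{4 \left(\frac{118}{17} + F\right)}$)
$j{\left(-146 \right)} - -21325 = \frac{17 - -396244 - 391 \left(-146\right)^{2}}{4 \left(118 + 17 \left(-146\right)\right)} - -21325 = \frac{17 + 396244 - 8334556}{4 \left(118 - 2482\right)} + 21325 = \frac{17 + 396244 - 8334556}{4 \left(-2364\right)} + 21325 = \frac{1}{4} \left(- \frac{1}{2364}\right) \left(-7938295\right) + 21325 = \frac{7938295}{9456} + 21325 = \frac{209587495}{9456}$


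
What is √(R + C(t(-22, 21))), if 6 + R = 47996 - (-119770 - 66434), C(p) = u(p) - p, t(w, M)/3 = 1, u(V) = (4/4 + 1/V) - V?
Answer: 2*√526926/3 ≈ 483.93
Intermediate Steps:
u(V) = 1 + 1/V - V (u(V) = (4*(¼) + 1/V) - V = (1 + 1/V) - V = 1 + 1/V - V)
t(w, M) = 3 (t(w, M) = 3*1 = 3)
C(p) = 1 + 1/p - 2*p (C(p) = (1 + 1/p - p) - p = 1 + 1/p - 2*p)
R = 234194 (R = -6 + (47996 - (-119770 - 66434)) = -6 + (47996 - 1*(-186204)) = -6 + (47996 + 186204) = -6 + 234200 = 234194)
√(R + C(t(-22, 21))) = √(234194 + (1 + 1/3 - 2*3)) = √(234194 + (1 + ⅓ - 6)) = √(234194 - 14/3) = √(702568/3) = 2*√526926/3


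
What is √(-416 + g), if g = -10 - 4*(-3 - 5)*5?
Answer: I*√266 ≈ 16.31*I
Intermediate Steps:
g = 150 (g = -10 - (-32)*5 = -10 - 4*(-40) = -10 + 160 = 150)
√(-416 + g) = √(-416 + 150) = √(-266) = I*√266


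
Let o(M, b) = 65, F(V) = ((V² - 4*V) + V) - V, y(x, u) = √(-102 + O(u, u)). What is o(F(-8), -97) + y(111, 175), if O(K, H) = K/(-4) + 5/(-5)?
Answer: 65 + I*√587/2 ≈ 65.0 + 12.114*I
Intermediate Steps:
O(K, H) = -1 - K/4 (O(K, H) = K*(-¼) + 5*(-⅕) = -K/4 - 1 = -1 - K/4)
y(x, u) = √(-103 - u/4) (y(x, u) = √(-102 + (-1 - u/4)) = √(-103 - u/4))
F(V) = V² - 4*V (F(V) = (V² - 3*V) - V = V² - 4*V)
o(F(-8), -97) + y(111, 175) = 65 + √(-412 - 1*175)/2 = 65 + √(-412 - 175)/2 = 65 + √(-587)/2 = 65 + (I*√587)/2 = 65 + I*√587/2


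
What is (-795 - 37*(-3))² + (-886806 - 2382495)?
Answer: -2801445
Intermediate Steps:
(-795 - 37*(-3))² + (-886806 - 2382495) = (-795 + 111)² - 3269301 = (-684)² - 3269301 = 467856 - 3269301 = -2801445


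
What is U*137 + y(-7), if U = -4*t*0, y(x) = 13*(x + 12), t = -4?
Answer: 65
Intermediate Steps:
y(x) = 156 + 13*x (y(x) = 13*(12 + x) = 156 + 13*x)
U = 0 (U = -4*(-4)*0 = 16*0 = 0)
U*137 + y(-7) = 0*137 + (156 + 13*(-7)) = 0 + (156 - 91) = 0 + 65 = 65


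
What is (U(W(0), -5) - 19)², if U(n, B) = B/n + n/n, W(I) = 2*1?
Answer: 1681/4 ≈ 420.25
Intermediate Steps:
W(I) = 2
U(n, B) = 1 + B/n (U(n, B) = B/n + 1 = 1 + B/n)
(U(W(0), -5) - 19)² = ((-5 + 2)/2 - 19)² = ((½)*(-3) - 19)² = (-3/2 - 19)² = (-41/2)² = 1681/4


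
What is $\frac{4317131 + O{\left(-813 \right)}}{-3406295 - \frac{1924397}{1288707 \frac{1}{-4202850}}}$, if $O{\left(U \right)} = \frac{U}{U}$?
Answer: $\frac{1854506076108}{1232745240295} \approx 1.5044$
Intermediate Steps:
$O{\left(U \right)} = 1$
$\frac{4317131 + O{\left(-813 \right)}}{-3406295 - \frac{1924397}{1288707 \frac{1}{-4202850}}} = \frac{4317131 + 1}{-3406295 - \frac{1924397}{1288707 \frac{1}{-4202850}}} = \frac{4317132}{-3406295 - \frac{1924397}{1288707 \left(- \frac{1}{4202850}\right)}} = \frac{4317132}{-3406295 - \frac{1924397}{- \frac{429569}{1400950}}} = \frac{4317132}{-3406295 - - \frac{2695983977150}{429569}} = \frac{4317132}{-3406295 + \frac{2695983977150}{429569}} = \frac{4317132}{\frac{1232745240295}{429569}} = 4317132 \cdot \frac{429569}{1232745240295} = \frac{1854506076108}{1232745240295}$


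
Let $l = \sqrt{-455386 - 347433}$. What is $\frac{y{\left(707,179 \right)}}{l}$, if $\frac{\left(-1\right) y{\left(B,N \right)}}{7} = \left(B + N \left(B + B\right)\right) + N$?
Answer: $\frac{1777944 i \sqrt{802819}}{802819} \approx 1984.3 i$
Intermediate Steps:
$y{\left(B,N \right)} = - 7 B - 7 N - 14 B N$ ($y{\left(B,N \right)} = - 7 \left(\left(B + N \left(B + B\right)\right) + N\right) = - 7 \left(\left(B + N 2 B\right) + N\right) = - 7 \left(\left(B + 2 B N\right) + N\right) = - 7 \left(B + N + 2 B N\right) = - 7 B - 7 N - 14 B N$)
$l = i \sqrt{802819}$ ($l = \sqrt{-802819} = i \sqrt{802819} \approx 896.0 i$)
$\frac{y{\left(707,179 \right)}}{l} = \frac{\left(-7\right) 707 - 1253 - 9898 \cdot 179}{i \sqrt{802819}} = \left(-4949 - 1253 - 1771742\right) \left(- \frac{i \sqrt{802819}}{802819}\right) = - 1777944 \left(- \frac{i \sqrt{802819}}{802819}\right) = \frac{1777944 i \sqrt{802819}}{802819}$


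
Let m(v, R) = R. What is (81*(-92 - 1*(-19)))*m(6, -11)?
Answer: 65043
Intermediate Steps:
(81*(-92 - 1*(-19)))*m(6, -11) = (81*(-92 - 1*(-19)))*(-11) = (81*(-92 + 19))*(-11) = (81*(-73))*(-11) = -5913*(-11) = 65043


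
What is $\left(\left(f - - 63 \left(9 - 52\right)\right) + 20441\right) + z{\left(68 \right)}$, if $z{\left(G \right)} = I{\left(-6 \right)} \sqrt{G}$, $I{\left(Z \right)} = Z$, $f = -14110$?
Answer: $3622 - 12 \sqrt{17} \approx 3572.5$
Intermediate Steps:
$z{\left(G \right)} = - 6 \sqrt{G}$
$\left(\left(f - - 63 \left(9 - 52\right)\right) + 20441\right) + z{\left(68 \right)} = \left(\left(-14110 - - 63 \left(9 - 52\right)\right) + 20441\right) - 6 \sqrt{68} = \left(\left(-14110 - \left(-63\right) \left(-43\right)\right) + 20441\right) - 6 \cdot 2 \sqrt{17} = \left(\left(-14110 - 2709\right) + 20441\right) - 12 \sqrt{17} = \left(-16819 + 20441\right) - 12 \sqrt{17} = 3622 - 12 \sqrt{17}$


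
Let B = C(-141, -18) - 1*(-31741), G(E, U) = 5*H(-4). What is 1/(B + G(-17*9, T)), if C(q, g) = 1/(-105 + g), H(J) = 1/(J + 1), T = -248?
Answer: 123/3903937 ≈ 3.1507e-5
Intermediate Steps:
H(J) = 1/(1 + J)
G(E, U) = -5/3 (G(E, U) = 5/(1 - 4) = 5/(-3) = 5*(-⅓) = -5/3)
B = 3904142/123 (B = 1/(-105 - 18) - 1*(-31741) = 1/(-123) + 31741 = -1/123 + 31741 = 3904142/123 ≈ 31741.)
1/(B + G(-17*9, T)) = 1/(3904142/123 - 5/3) = 1/(3903937/123) = 123/3903937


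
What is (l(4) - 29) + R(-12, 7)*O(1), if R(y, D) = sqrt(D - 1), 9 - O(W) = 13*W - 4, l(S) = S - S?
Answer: -29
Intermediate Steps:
l(S) = 0
O(W) = 13 - 13*W (O(W) = 9 - (13*W - 4) = 9 - (-4 + 13*W) = 9 + (4 - 13*W) = 13 - 13*W)
R(y, D) = sqrt(-1 + D)
(l(4) - 29) + R(-12, 7)*O(1) = (0 - 29) + sqrt(-1 + 7)*(13 - 13*1) = -29 + sqrt(6)*(13 - 13) = -29 + sqrt(6)*0 = -29 + 0 = -29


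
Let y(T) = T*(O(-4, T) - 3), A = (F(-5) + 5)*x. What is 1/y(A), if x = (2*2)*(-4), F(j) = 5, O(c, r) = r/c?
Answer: -1/5920 ≈ -0.00016892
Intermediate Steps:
x = -16 (x = 4*(-4) = -16)
A = -160 (A = (5 + 5)*(-16) = 10*(-16) = -160)
y(T) = T*(-3 - T/4) (y(T) = T*(T/(-4) - 3) = T*(T*(-¼) - 3) = T*(-T/4 - 3) = T*(-3 - T/4))
1/y(A) = 1/((¼)*(-160)*(-12 - 1*(-160))) = 1/((¼)*(-160)*(-12 + 160)) = 1/((¼)*(-160)*148) = 1/(-5920) = -1/5920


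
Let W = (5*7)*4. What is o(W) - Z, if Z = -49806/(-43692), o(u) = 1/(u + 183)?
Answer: -2673941/2352086 ≈ -1.1368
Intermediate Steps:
W = 140 (W = 35*4 = 140)
o(u) = 1/(183 + u)
Z = 8301/7282 (Z = -49806*(-1/43692) = 8301/7282 ≈ 1.1399)
o(W) - Z = 1/(183 + 140) - 1*8301/7282 = 1/323 - 8301/7282 = -2673941/2352086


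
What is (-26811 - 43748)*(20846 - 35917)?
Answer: 1063394689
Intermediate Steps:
(-26811 - 43748)*(20846 - 35917) = -70559*(-15071) = 1063394689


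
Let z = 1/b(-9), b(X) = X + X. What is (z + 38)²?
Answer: 466489/324 ≈ 1439.8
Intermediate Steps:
b(X) = 2*X
z = -1/18 (z = 1/(2*(-9)) = 1/(-18) = -1/18 ≈ -0.055556)
(z + 38)² = (-1/18 + 38)² = (683/18)² = 466489/324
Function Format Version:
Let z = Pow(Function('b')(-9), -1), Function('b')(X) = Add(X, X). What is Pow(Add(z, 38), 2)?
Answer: Rational(466489, 324) ≈ 1439.8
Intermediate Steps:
Function('b')(X) = Mul(2, X)
z = Rational(-1, 18) (z = Pow(Mul(2, -9), -1) = Pow(-18, -1) = Rational(-1, 18) ≈ -0.055556)
Pow(Add(z, 38), 2) = Pow(Add(Rational(-1, 18), 38), 2) = Pow(Rational(683, 18), 2) = Rational(466489, 324)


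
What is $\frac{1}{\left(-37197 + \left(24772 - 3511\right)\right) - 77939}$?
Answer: $- \frac{1}{93875} \approx -1.0652 \cdot 10^{-5}$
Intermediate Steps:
$\frac{1}{\left(-37197 + \left(24772 - 3511\right)\right) - 77939} = \frac{1}{\left(-37197 + 21261\right) - 77939} = \frac{1}{-15936 - 77939} = \frac{1}{-93875} = - \frac{1}{93875}$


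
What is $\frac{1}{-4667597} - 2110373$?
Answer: $- \frac{9850370683682}{4667597} \approx -2.1104 \cdot 10^{6}$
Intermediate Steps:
$\frac{1}{-4667597} - 2110373 = - \frac{1}{4667597} - 2110373 = - \frac{9850370683682}{4667597}$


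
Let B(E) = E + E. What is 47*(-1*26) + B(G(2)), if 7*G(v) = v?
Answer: -8550/7 ≈ -1221.4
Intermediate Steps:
G(v) = v/7
B(E) = 2*E
47*(-1*26) + B(G(2)) = 47*(-1*26) + 2*((1/7)*2) = 47*(-26) + 2*(2/7) = -1222 + 4/7 = -8550/7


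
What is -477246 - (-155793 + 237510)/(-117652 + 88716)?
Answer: -13809508539/28936 ≈ -4.7724e+5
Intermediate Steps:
-477246 - (-155793 + 237510)/(-117652 + 88716) = -477246 - 81717/(-28936) = -477246 - 81717*(-1)/28936 = -477246 - 1*(-81717/28936) = -477246 + 81717/28936 = -13809508539/28936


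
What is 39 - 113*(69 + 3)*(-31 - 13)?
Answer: 358023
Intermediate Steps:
39 - 113*(69 + 3)*(-31 - 13) = 39 - 8136*(-44) = 39 - 113*(-3168) = 39 + 357984 = 358023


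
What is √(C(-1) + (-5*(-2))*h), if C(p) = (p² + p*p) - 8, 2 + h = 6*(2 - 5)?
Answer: I*√206 ≈ 14.353*I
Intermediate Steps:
h = -20 (h = -2 + 6*(2 - 5) = -2 + 6*(-3) = -2 - 18 = -20)
C(p) = -8 + 2*p² (C(p) = (p² + p²) - 8 = 2*p² - 8 = -8 + 2*p²)
√(C(-1) + (-5*(-2))*h) = √((-8 + 2*(-1)²) - 5*(-2)*(-20)) = √((-8 + 2*1) + 10*(-20)) = √((-8 + 2) - 200) = √(-6 - 200) = √(-206) = I*√206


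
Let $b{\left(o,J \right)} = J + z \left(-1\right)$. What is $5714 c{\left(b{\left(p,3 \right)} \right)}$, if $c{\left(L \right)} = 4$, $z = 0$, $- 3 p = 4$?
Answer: $22856$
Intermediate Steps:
$p = - \frac{4}{3}$ ($p = \left(- \frac{1}{3}\right) 4 = - \frac{4}{3} \approx -1.3333$)
$b{\left(o,J \right)} = J$ ($b{\left(o,J \right)} = J + 0 \left(-1\right) = J + 0 = J$)
$5714 c{\left(b{\left(p,3 \right)} \right)} = 5714 \cdot 4 = 22856$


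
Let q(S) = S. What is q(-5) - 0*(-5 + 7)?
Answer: -5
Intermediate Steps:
q(-5) - 0*(-5 + 7) = -5 - 0*(-5 + 7) = -5 - 0*2 = -5 - 52*0 = -5 + 0 = -5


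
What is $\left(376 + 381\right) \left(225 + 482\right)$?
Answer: $535199$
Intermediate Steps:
$\left(376 + 381\right) \left(225 + 482\right) = 757 \cdot 707 = 535199$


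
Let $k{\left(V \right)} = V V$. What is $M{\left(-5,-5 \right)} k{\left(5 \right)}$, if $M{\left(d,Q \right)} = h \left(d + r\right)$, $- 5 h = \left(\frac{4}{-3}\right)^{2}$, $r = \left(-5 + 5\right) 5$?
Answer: $\frac{400}{9} \approx 44.444$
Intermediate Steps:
$r = 0$ ($r = 0 \cdot 5 = 0$)
$k{\left(V \right)} = V^{2}$
$h = - \frac{16}{45}$ ($h = - \frac{\left(\frac{4}{-3}\right)^{2}}{5} = - \frac{\left(4 \left(- \frac{1}{3}\right)\right)^{2}}{5} = - \frac{\left(- \frac{4}{3}\right)^{2}}{5} = \left(- \frac{1}{5}\right) \frac{16}{9} = - \frac{16}{45} \approx -0.35556$)
$M{\left(d,Q \right)} = - \frac{16 d}{45}$ ($M{\left(d,Q \right)} = - \frac{16 \left(d + 0\right)}{45} = - \frac{16 d}{45}$)
$M{\left(-5,-5 \right)} k{\left(5 \right)} = \left(- \frac{16}{45}\right) \left(-5\right) 5^{2} = \frac{16}{9} \cdot 25 = \frac{400}{9}$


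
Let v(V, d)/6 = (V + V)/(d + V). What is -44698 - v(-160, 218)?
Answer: -1295282/29 ≈ -44665.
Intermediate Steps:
v(V, d) = 12*V/(V + d) (v(V, d) = 6*((V + V)/(d + V)) = 6*((2*V)/(V + d)) = 6*(2*V/(V + d)) = 12*V/(V + d))
-44698 - v(-160, 218) = -44698 - 12*(-160)/(-160 + 218) = -44698 - 12*(-160)/58 = -44698 - 1*(-960/29) = -44698 + 960/29 = -1295282/29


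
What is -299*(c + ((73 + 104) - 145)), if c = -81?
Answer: 14651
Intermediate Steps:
-299*(c + ((73 + 104) - 145)) = -299*(-81 + ((73 + 104) - 145)) = -299*(-81 + (177 - 145)) = -299*(-81 + 32) = -299*(-49) = 14651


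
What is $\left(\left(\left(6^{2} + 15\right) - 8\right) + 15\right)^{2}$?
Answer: $3364$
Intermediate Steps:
$\left(\left(\left(6^{2} + 15\right) - 8\right) + 15\right)^{2} = \left(\left(\left(36 + 15\right) - 8\right) + 15\right)^{2} = \left(\left(51 - 8\right) + 15\right)^{2} = \left(43 + 15\right)^{2} = 58^{2} = 3364$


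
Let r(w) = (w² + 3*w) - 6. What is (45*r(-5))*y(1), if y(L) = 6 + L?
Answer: 1260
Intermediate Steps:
r(w) = -6 + w² + 3*w
(45*r(-5))*y(1) = (45*(-6 + (-5)² + 3*(-5)))*(6 + 1) = (45*(-6 + 25 - 15))*7 = (45*4)*7 = 180*7 = 1260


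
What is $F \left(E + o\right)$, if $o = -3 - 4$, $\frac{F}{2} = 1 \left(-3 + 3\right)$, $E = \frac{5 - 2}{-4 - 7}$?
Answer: $0$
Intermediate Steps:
$E = - \frac{3}{11}$ ($E = \frac{3}{-11} = 3 \left(- \frac{1}{11}\right) = - \frac{3}{11} \approx -0.27273$)
$F = 0$ ($F = 2 \cdot 1 \left(-3 + 3\right) = 2 \cdot 1 \cdot 0 = 2 \cdot 0 = 0$)
$o = -7$
$F \left(E + o\right) = 0 \left(- \frac{3}{11} - 7\right) = 0 \left(- \frac{80}{11}\right) = 0$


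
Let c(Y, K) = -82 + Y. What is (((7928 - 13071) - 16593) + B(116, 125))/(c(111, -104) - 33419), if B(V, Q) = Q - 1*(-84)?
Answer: 21527/33390 ≈ 0.64471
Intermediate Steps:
B(V, Q) = 84 + Q (B(V, Q) = Q + 84 = 84 + Q)
(((7928 - 13071) - 16593) + B(116, 125))/(c(111, -104) - 33419) = (((7928 - 13071) - 16593) + (84 + 125))/((-82 + 111) - 33419) = ((-5143 - 16593) + 209)/(29 - 33419) = (-21736 + 209)/(-33390) = -21527*(-1/33390) = 21527/33390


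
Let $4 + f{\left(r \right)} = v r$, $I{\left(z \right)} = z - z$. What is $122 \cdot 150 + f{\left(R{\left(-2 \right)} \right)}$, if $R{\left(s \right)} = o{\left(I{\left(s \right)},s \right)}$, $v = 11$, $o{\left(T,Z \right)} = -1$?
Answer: $18285$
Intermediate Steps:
$I{\left(z \right)} = 0$
$R{\left(s \right)} = -1$
$f{\left(r \right)} = -4 + 11 r$
$122 \cdot 150 + f{\left(R{\left(-2 \right)} \right)} = 122 \cdot 150 + \left(-4 + 11 \left(-1\right)\right) = 18300 - 15 = 18285$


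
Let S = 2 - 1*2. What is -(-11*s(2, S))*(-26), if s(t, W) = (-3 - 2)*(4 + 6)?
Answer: 14300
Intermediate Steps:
S = 0 (S = 2 - 2 = 0)
s(t, W) = -50 (s(t, W) = -5*10 = -50)
-(-11*s(2, S))*(-26) = -(-11*(-50))*(-26) = -550*(-26) = -1*(-14300) = 14300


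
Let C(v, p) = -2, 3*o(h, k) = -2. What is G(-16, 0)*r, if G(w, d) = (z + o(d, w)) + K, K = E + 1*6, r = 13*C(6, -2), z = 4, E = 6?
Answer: -1196/3 ≈ -398.67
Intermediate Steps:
o(h, k) = -⅔ (o(h, k) = (⅓)*(-2) = -⅔)
r = -26 (r = 13*(-2) = -26)
K = 12 (K = 6 + 1*6 = 6 + 6 = 12)
G(w, d) = 46/3 (G(w, d) = (4 - ⅔) + 12 = 10/3 + 12 = 46/3)
G(-16, 0)*r = (46/3)*(-26) = -1196/3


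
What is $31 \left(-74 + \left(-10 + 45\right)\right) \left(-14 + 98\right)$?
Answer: $-101556$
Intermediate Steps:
$31 \left(-74 + \left(-10 + 45\right)\right) \left(-14 + 98\right) = 31 \left(-74 + 35\right) 84 = 31 \left(\left(-39\right) 84\right) = 31 \left(-3276\right) = -101556$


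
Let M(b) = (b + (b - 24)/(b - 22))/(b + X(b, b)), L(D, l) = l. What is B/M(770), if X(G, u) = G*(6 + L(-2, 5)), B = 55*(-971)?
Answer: -184554862800/288353 ≈ -6.4003e+5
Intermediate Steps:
B = -53405
X(G, u) = 11*G (X(G, u) = G*(6 + 5) = G*11 = 11*G)
M(b) = (b + (-24 + b)/(-22 + b))/(12*b) (M(b) = (b + (b - 24)/(b - 22))/(b + 11*b) = (b + (-24 + b)/(-22 + b))/((12*b)) = (b + (-24 + b)/(-22 + b))*(1/(12*b)) = (b + (-24 + b)/(-22 + b))/(12*b))
B/M(770) = -53405*9240*(-22 + 770)/(-24 + 770² - 21*770) = -53405*6911520/(-24 + 592900 - 16170) = -53405/((1/12)*(1/770)*(1/748)*576706) = -53405/288353/3455760 = -53405*3455760/288353 = -184554862800/288353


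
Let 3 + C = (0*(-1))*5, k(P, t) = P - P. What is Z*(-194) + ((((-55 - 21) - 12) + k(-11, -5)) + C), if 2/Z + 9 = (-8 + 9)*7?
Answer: 103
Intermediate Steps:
Z = -1 (Z = 2/(-9 + (-8 + 9)*7) = 2/(-9 + 1*7) = 2/(-9 + 7) = 2/(-2) = 2*(-1/2) = -1)
k(P, t) = 0
C = -3 (C = -3 + (0*(-1))*5 = -3 + 0*5 = -3 + 0 = -3)
Z*(-194) + ((((-55 - 21) - 12) + k(-11, -5)) + C) = -1*(-194) + ((((-55 - 21) - 12) + 0) - 3) = 194 + (((-76 - 12) + 0) - 3) = 194 + ((-88 + 0) - 3) = 194 + (-88 - 3) = 194 - 91 = 103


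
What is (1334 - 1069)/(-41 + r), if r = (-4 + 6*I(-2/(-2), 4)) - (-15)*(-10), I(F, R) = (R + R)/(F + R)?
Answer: -1325/927 ≈ -1.4293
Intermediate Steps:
I(F, R) = 2*R/(F + R) (I(F, R) = (2*R)/(F + R) = 2*R/(F + R))
r = -722/5 (r = (-4 + 6*(2*4/(-2/(-2) + 4))) - (-15)*(-10) = (-4 + 6*(2*4/(-2*(-½) + 4))) - 15*10 = (-4 + 6*(2*4/(1 + 4))) - 150 = (-4 + 6*(2*4/5)) - 150 = (-4 + 6*(2*4*(⅕))) - 150 = (-4 + 6*(8/5)) - 150 = (-4 + 48/5) - 150 = 28/5 - 150 = -722/5 ≈ -144.40)
(1334 - 1069)/(-41 + r) = (1334 - 1069)/(-41 - 722/5) = 265/(-927/5) = 265*(-5/927) = -1325/927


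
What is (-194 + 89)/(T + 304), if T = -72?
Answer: -105/232 ≈ -0.45259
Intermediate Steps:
(-194 + 89)/(T + 304) = (-194 + 89)/(-72 + 304) = -105/232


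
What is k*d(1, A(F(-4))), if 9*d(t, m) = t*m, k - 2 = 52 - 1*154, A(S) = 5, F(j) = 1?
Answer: -500/9 ≈ -55.556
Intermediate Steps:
k = -100 (k = 2 + (52 - 1*154) = 2 + (52 - 154) = 2 - 102 = -100)
d(t, m) = m*t/9 (d(t, m) = (t*m)/9 = (m*t)/9 = m*t/9)
k*d(1, A(F(-4))) = -100*5/9 = -500/9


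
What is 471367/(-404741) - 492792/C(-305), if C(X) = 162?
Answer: -33254914721/10928007 ≈ -3043.1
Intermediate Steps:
471367/(-404741) - 492792/C(-305) = 471367/(-404741) - 492792/162 = 471367*(-1/404741) - 492792*1/162 = -471367/404741 - 82132/27 = -33254914721/10928007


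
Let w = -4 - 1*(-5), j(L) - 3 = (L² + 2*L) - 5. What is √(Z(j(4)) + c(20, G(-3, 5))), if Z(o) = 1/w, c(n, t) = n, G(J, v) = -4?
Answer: √21 ≈ 4.5826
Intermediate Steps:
j(L) = -2 + L² + 2*L (j(L) = 3 + ((L² + 2*L) - 5) = 3 + (-5 + L² + 2*L) = -2 + L² + 2*L)
w = 1 (w = -4 + 5 = 1)
Z(o) = 1 (Z(o) = 1/1 = 1)
√(Z(j(4)) + c(20, G(-3, 5))) = √(1 + 20) = √21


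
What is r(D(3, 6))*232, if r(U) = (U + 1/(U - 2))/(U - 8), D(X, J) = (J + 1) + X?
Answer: 2349/2 ≈ 1174.5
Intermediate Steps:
D(X, J) = 1 + J + X (D(X, J) = (1 + J) + X = 1 + J + X)
r(U) = (U + 1/(-2 + U))/(-8 + U)
r(D(3, 6))*232 = ((1 + (1 + 6 + 3)² - 2*(1 + 6 + 3))/(16 + (1 + 6 + 3)² - 10*(1 + 6 + 3)))*232 = ((1 + 10² - 2*10)/(16 + 10² - 10*10))*232 = ((1 + 100 - 20)/(16 + 100 - 100))*232 = (81/16)*232 = 2349/2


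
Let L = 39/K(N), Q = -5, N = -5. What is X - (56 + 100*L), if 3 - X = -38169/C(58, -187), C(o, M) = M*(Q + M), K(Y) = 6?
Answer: -8400781/11968 ≈ -701.94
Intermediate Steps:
L = 13/2 (L = 39/6 = 39*(1/6) = 13/2 ≈ 6.5000)
C(o, M) = M*(-5 + M)
X = 48627/11968 (X = 3 - (-38169)/((-187*(-5 - 187))) = 3 - (-38169)/((-187*(-192))) = 3 - (-38169)/35904 = 3 - 1*(-12723/11968) = 3 + 12723/11968 = 48627/11968 ≈ 4.0631)
X - (56 + 100*L) = 48627/11968 - (56 + 100*(13/2)) = 48627/11968 - (56 + 650) = 48627/11968 - 1*706 = 48627/11968 - 706 = -8400781/11968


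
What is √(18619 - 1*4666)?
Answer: √13953 ≈ 118.12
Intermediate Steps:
√(18619 - 1*4666) = √(18619 - 4666) = √13953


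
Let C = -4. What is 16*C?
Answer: -64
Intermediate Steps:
16*C = 16*(-4) = -64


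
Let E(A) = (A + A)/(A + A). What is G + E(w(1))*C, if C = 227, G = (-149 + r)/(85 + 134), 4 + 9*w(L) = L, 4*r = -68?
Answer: 49547/219 ≈ 226.24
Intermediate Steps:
r = -17 (r = (¼)*(-68) = -17)
w(L) = -4/9 + L/9
E(A) = 1 (E(A) = (2*A)/((2*A)) = (2*A)*(1/(2*A)) = 1)
G = -166/219 (G = (-149 - 17)/(85 + 134) = -166/219 ≈ -0.75799)
G + E(w(1))*C = -166/219 + 1*227 = -166/219 + 227 = 49547/219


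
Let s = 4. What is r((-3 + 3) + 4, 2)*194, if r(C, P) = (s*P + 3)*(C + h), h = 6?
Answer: 21340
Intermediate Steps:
r(C, P) = (3 + 4*P)*(6 + C) (r(C, P) = (4*P + 3)*(C + 6) = (3 + 4*P)*(6 + C))
r((-3 + 3) + 4, 2)*194 = (18 + 3*((-3 + 3) + 4) + 24*2 + 4*((-3 + 3) + 4)*2)*194 = (18 + 3*(0 + 4) + 48 + 4*(0 + 4)*2)*194 = (18 + 3*4 + 48 + 4*4*2)*194 = (18 + 12 + 48 + 32)*194 = 110*194 = 21340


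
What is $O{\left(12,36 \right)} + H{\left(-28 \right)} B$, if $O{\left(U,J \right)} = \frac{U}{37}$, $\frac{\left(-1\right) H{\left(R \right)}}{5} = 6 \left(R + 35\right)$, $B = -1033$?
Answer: $\frac{8026422}{37} \approx 2.1693 \cdot 10^{5}$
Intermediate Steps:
$H{\left(R \right)} = -1050 - 30 R$ ($H{\left(R \right)} = - 5 \cdot 6 \left(R + 35\right) = - 5 \cdot 6 \left(35 + R\right) = - 5 \left(210 + 6 R\right) = -1050 - 30 R$)
$O{\left(U,J \right)} = \frac{U}{37}$ ($O{\left(U,J \right)} = U \frac{1}{37} = \frac{U}{37}$)
$O{\left(12,36 \right)} + H{\left(-28 \right)} B = \frac{1}{37} \cdot 12 + \left(-1050 - -840\right) \left(-1033\right) = \frac{12}{37} + \left(-1050 + 840\right) \left(-1033\right) = \frac{12}{37} - -216930 = \frac{12}{37} + 216930 = \frac{8026422}{37}$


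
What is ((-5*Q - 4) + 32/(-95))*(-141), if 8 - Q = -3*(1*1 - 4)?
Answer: -8883/95 ≈ -93.505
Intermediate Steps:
Q = -1 (Q = 8 - (-3)*(1*1 - 4) = 8 - (-3)*(1 - 4) = 8 - (-3)*(-3) = 8 - 1*9 = 8 - 9 = -1)
((-5*Q - 4) + 32/(-95))*(-141) = ((-5*(-1) - 4) + 32/(-95))*(-141) = ((5 - 4) + 32*(-1/95))*(-141) = (1 - 32/95)*(-141) = (63/95)*(-141) = -8883/95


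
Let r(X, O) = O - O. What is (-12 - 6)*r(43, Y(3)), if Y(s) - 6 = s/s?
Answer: 0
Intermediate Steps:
Y(s) = 7 (Y(s) = 6 + s/s = 6 + 1 = 7)
r(X, O) = 0
(-12 - 6)*r(43, Y(3)) = (-12 - 6)*0 = -18*0 = 0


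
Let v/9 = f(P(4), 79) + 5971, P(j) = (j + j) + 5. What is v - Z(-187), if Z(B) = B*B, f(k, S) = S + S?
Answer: 20192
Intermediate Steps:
P(j) = 5 + 2*j (P(j) = 2*j + 5 = 5 + 2*j)
f(k, S) = 2*S
v = 55161 (v = 9*(2*79 + 5971) = 9*(158 + 5971) = 9*6129 = 55161)
Z(B) = B**2
v - Z(-187) = 55161 - 1*(-187)**2 = 55161 - 1*34969 = 55161 - 34969 = 20192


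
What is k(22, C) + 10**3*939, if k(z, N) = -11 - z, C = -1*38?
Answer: 938967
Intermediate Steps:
C = -38
k(22, C) + 10**3*939 = (-11 - 1*22) + 10**3*939 = (-11 - 22) + 1000*939 = -33 + 939000 = 938967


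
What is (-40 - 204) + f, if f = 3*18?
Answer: -190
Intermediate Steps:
f = 54
(-40 - 204) + f = (-40 - 204) + 54 = -244 + 54 = -190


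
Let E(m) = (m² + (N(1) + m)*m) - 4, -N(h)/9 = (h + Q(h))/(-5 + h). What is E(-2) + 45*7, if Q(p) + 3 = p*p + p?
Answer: 319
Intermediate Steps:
Q(p) = -3 + p + p² (Q(p) = -3 + (p*p + p) = -3 + (p² + p) = -3 + (p + p²) = -3 + p + p²)
N(h) = -9*(-3 + h² + 2*h)/(-5 + h) (N(h) = -9*(h + (-3 + h + h²))/(-5 + h) = -9*(-3 + h² + 2*h)/(-5 + h))
E(m) = -4 + 2*m² (E(m) = (m² + (9*(3 - 1*1² - 2*1)/(-5 + 1) + m)*m) - 4 = (m² + (9*(3 - 1*1 - 2)/(-4) + m)*m) - 4 = (m² + (9*(-¼)*(3 - 1 - 2) + m)*m) - 4 = (m² + (9*(-¼)*0 + m)*m) - 4 = (m² + (0 + m)*m) - 4 = (m² + m*m) - 4 = (m² + m²) - 4 = 2*m² - 4 = -4 + 2*m²)
E(-2) + 45*7 = (-4 + 2*(-2)²) + 45*7 = (-4 + 2*4) + 315 = (-4 + 8) + 315 = 4 + 315 = 319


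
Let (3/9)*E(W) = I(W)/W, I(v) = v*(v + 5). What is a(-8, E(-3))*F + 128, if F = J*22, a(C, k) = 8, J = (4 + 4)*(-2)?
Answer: -2688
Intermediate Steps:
I(v) = v*(5 + v)
E(W) = 15 + 3*W (E(W) = 3*((W*(5 + W))/W) = 3*(5 + W) = 15 + 3*W)
J = -16 (J = 8*(-2) = -16)
F = -352 (F = -16*22 = -352)
a(-8, E(-3))*F + 128 = 8*(-352) + 128 = -2816 + 128 = -2688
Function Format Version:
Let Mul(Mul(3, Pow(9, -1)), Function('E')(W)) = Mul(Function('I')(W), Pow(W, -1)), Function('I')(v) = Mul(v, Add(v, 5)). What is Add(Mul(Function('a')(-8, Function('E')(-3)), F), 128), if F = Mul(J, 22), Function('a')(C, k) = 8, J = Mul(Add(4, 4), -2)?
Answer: -2688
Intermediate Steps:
Function('I')(v) = Mul(v, Add(5, v))
Function('E')(W) = Add(15, Mul(3, W)) (Function('E')(W) = Mul(3, Mul(Mul(W, Add(5, W)), Pow(W, -1))) = Mul(3, Add(5, W)) = Add(15, Mul(3, W)))
J = -16 (J = Mul(8, -2) = -16)
F = -352 (F = Mul(-16, 22) = -352)
Add(Mul(Function('a')(-8, Function('E')(-3)), F), 128) = Add(Mul(8, -352), 128) = Add(-2816, 128) = -2688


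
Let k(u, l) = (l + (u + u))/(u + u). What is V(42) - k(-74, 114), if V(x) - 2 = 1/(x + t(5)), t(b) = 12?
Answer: 1787/999 ≈ 1.7888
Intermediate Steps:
k(u, l) = (l + 2*u)/(2*u) (k(u, l) = (l + 2*u)/((2*u)) = (l + 2*u)*(1/(2*u)) = (l + 2*u)/(2*u))
V(x) = 2 + 1/(12 + x) (V(x) = 2 + 1/(x + 12) = 2 + 1/(12 + x))
V(42) - k(-74, 114) = (25 + 2*42)/(12 + 42) - (-74 + (½)*114)/(-74) = (25 + 84)/54 - (-1)*(-74 + 57)/74 = (1/54)*109 - (-1)*(-17)/74 = 109/54 - 1*17/74 = 109/54 - 17/74 = 1787/999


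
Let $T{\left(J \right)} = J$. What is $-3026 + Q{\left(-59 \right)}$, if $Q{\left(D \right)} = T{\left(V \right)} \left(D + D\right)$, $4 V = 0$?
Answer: $-3026$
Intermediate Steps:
$V = 0$ ($V = \frac{1}{4} \cdot 0 = 0$)
$Q{\left(D \right)} = 0$ ($Q{\left(D \right)} = 0 \left(D + D\right) = 0 \cdot 2 D = 0$)
$-3026 + Q{\left(-59 \right)} = -3026 + 0 = -3026$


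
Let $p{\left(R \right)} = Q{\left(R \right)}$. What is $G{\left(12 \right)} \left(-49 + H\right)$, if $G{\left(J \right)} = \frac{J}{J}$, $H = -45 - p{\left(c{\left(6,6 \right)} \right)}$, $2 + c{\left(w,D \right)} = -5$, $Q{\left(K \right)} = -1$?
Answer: $-93$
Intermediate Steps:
$c{\left(w,D \right)} = -7$ ($c{\left(w,D \right)} = -2 - 5 = -7$)
$p{\left(R \right)} = -1$
$H = -44$ ($H = -45 - -1 = -45 + 1 = -44$)
$G{\left(J \right)} = 1$
$G{\left(12 \right)} \left(-49 + H\right) = 1 \left(-49 - 44\right) = 1 \left(-93\right) = -93$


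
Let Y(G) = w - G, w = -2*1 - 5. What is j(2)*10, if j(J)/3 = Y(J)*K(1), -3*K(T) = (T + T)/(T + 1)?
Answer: 90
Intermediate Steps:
K(T) = -2*T/(3*(1 + T)) (K(T) = -(T + T)/(3*(T + 1)) = -2*T/(3*(1 + T)))
w = -7 (w = -2 - 5 = -7)
Y(G) = -7 - G
j(J) = 7 + J (j(J) = 3*((-7 - J)*(-2*1/(3 + 3*1))) = 3*((-7 - J)*(-2*1/(3 + 3))) = 3*((-7 - J)*(-2*1/6)) = 3*((-7 - J)*(-2*1*⅙)) = 3*((-7 - J)*(-⅓)) = 3*(7/3 + J/3) = 7 + J)
j(2)*10 = (7 + 2)*10 = 9*10 = 90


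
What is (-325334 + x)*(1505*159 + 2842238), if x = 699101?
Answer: 1151775344811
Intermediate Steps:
(-325334 + x)*(1505*159 + 2842238) = (-325334 + 699101)*(1505*159 + 2842238) = 373767*(239295 + 2842238) = 373767*3081533 = 1151775344811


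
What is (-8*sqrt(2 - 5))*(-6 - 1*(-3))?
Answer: 24*I*sqrt(3) ≈ 41.569*I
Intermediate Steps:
(-8*sqrt(2 - 5))*(-6 - 1*(-3)) = (-8*I*sqrt(3))*(-6 + 3) = -8*I*sqrt(3)*(-3) = 24*I*sqrt(3)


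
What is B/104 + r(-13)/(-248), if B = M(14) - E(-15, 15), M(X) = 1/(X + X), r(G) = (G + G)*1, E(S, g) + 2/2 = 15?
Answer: -2657/90272 ≈ -0.029433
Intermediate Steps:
E(S, g) = 14 (E(S, g) = -1 + 15 = 14)
r(G) = 2*G (r(G) = (2*G)*1 = 2*G)
M(X) = 1/(2*X)
B = -391/28 (B = (½)/14 - 1*14 = (½)*(1/14) - 14 = 1/28 - 14 = -391/28 ≈ -13.964)
B/104 + r(-13)/(-248) = -391/28/104 + (2*(-13))/(-248) = -391/28*1/104 - 26*(-1/248) = -391/2912 + 13/124 = -2657/90272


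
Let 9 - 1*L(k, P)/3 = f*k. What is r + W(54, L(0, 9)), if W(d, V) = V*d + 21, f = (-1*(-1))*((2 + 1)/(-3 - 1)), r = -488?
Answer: 991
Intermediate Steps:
f = -¾ (f = 1*(3/(-4)) = 1*(3*(-¼)) = 1*(-¾) = -¾ ≈ -0.75000)
L(k, P) = 27 + 9*k/4 (L(k, P) = 27 - (-9)*k/4 = 27 + 9*k/4)
W(d, V) = 21 + V*d
r + W(54, L(0, 9)) = -488 + (21 + (27 + (9/4)*0)*54) = -488 + (21 + (27 + 0)*54) = -488 + (21 + 27*54) = -488 + (21 + 1458) = -488 + 1479 = 991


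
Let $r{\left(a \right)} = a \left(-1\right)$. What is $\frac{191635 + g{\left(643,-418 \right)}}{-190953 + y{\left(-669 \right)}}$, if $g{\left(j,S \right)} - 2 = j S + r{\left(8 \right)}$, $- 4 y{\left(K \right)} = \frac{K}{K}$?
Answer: $\frac{308580}{763813} \approx 0.404$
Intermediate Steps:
$y{\left(K \right)} = - \frac{1}{4}$ ($y{\left(K \right)} = - \frac{K \frac{1}{K}}{4} = \left(- \frac{1}{4}\right) 1 = - \frac{1}{4}$)
$r{\left(a \right)} = - a$
$g{\left(j,S \right)} = -6 + S j$ ($g{\left(j,S \right)} = 2 + \left(j S - 8\right) = 2 + \left(S j - 8\right) = 2 + \left(-8 + S j\right) = -6 + S j$)
$\frac{191635 + g{\left(643,-418 \right)}}{-190953 + y{\left(-669 \right)}} = \frac{191635 - 268780}{-190953 - \frac{1}{4}} = \frac{191635 - 268780}{- \frac{763813}{4}} = \left(191635 - 268780\right) \left(- \frac{4}{763813}\right) = \left(-77145\right) \left(- \frac{4}{763813}\right) = \frac{308580}{763813}$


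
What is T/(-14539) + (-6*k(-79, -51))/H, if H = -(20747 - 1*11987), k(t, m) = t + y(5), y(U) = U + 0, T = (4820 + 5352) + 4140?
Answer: -10985703/10613470 ≈ -1.0351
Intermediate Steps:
T = 14312 (T = 10172 + 4140 = 14312)
y(U) = U
k(t, m) = 5 + t (k(t, m) = t + 5 = 5 + t)
H = -8760 (H = -(20747 - 11987) = -1*8760 = -8760)
T/(-14539) + (-6*k(-79, -51))/H = 14312/(-14539) - 6*(5 - 79)/(-8760) = 14312*(-1/14539) - 6*(-74)*(-1/8760) = -14312/14539 + 444*(-1/8760) = -14312/14539 - 37/730 = -10985703/10613470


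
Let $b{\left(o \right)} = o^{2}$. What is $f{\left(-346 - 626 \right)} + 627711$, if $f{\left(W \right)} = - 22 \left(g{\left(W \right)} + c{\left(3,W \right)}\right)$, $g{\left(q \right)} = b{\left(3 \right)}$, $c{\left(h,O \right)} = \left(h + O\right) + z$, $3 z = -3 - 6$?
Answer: $648897$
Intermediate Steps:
$z = -3$ ($z = \frac{-3 - 6}{3} = \frac{1}{3} \left(-9\right) = -3$)
$c{\left(h,O \right)} = -3 + O + h$ ($c{\left(h,O \right)} = \left(h + O\right) - 3 = \left(O + h\right) - 3 = -3 + O + h$)
$g{\left(q \right)} = 9$ ($g{\left(q \right)} = 3^{2} = 9$)
$f{\left(W \right)} = -198 - 22 W$ ($f{\left(W \right)} = - 22 \left(9 + \left(-3 + W + 3\right)\right) = - 22 \left(9 + W\right) = -198 - 22 W$)
$f{\left(-346 - 626 \right)} + 627711 = \left(-198 - 22 \left(-346 - 626\right)\right) + 627711 = \left(-198 - -21384\right) + 627711 = \left(-198 + 21384\right) + 627711 = 21186 + 627711 = 648897$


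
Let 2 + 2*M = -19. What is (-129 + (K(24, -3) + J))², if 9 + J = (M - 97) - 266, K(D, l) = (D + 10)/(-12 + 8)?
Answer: 270400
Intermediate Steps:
M = -21/2 (M = -1 + (½)*(-19) = -1 - 19/2 = -21/2 ≈ -10.500)
K(D, l) = -5/2 - D/4 (K(D, l) = (10 + D)/(-4) = (10 + D)*(-¼) = -5/2 - D/4)
J = -765/2 (J = -9 + ((-21/2 - 97) - 266) = -9 + (-215/2 - 266) = -9 - 747/2 = -765/2 ≈ -382.50)
(-129 + (K(24, -3) + J))² = (-129 + ((-5/2 - ¼*24) - 765/2))² = (-129 + ((-5/2 - 6) - 765/2))² = (-129 + (-17/2 - 765/2))² = (-129 - 391)² = (-520)² = 270400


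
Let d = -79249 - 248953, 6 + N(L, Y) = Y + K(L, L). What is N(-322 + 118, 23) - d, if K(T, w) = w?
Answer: 328015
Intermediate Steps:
N(L, Y) = -6 + L + Y (N(L, Y) = -6 + (Y + L) = -6 + (L + Y) = -6 + L + Y)
d = -328202
N(-322 + 118, 23) - d = (-6 + (-322 + 118) + 23) - 1*(-328202) = (-6 - 204 + 23) + 328202 = -187 + 328202 = 328015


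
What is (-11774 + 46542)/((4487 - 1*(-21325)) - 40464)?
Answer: -8692/3663 ≈ -2.3729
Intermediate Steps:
(-11774 + 46542)/((4487 - 1*(-21325)) - 40464) = 34768/((4487 + 21325) - 40464) = 34768/(25812 - 40464) = 34768/(-14652) = 34768*(-1/14652) = -8692/3663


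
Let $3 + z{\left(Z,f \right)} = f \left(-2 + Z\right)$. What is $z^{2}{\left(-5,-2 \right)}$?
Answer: $121$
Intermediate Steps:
$z{\left(Z,f \right)} = -3 + f \left(-2 + Z\right)$
$z^{2}{\left(-5,-2 \right)} = \left(-3 - -4 - -10\right)^{2} = \left(-3 + 4 + 10\right)^{2} = 11^{2} = 121$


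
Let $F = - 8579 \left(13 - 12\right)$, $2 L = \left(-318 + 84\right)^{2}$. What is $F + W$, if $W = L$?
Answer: $18799$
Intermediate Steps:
$L = 27378$ ($L = \frac{\left(-318 + 84\right)^{2}}{2} = \frac{\left(-234\right)^{2}}{2} = \frac{1}{2} \cdot 54756 = 27378$)
$W = 27378$
$F = -8579$ ($F = \left(-8579\right) 1 = -8579$)
$F + W = -8579 + 27378 = 18799$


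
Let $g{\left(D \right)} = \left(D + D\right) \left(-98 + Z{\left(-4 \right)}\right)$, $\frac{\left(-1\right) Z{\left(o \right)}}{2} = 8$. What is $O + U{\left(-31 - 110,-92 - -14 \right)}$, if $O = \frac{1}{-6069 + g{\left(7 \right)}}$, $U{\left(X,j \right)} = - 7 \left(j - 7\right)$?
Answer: $\frac{4560674}{7665} \approx 595.0$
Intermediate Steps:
$Z{\left(o \right)} = -16$ ($Z{\left(o \right)} = \left(-2\right) 8 = -16$)
$g{\left(D \right)} = - 228 D$ ($g{\left(D \right)} = \left(D + D\right) \left(-98 - 16\right) = 2 D \left(-114\right) = - 228 D$)
$U{\left(X,j \right)} = 49 - 7 j$ ($U{\left(X,j \right)} = - 7 \left(-7 + j\right) = 49 - 7 j$)
$O = - \frac{1}{7665}$ ($O = \frac{1}{-6069 - 1596} = \frac{1}{-7665} = - \frac{1}{7665} \approx -0.00013046$)
$O + U{\left(-31 - 110,-92 - -14 \right)} = - \frac{1}{7665} - \left(-49 + 7 \left(-92 - -14\right)\right) = - \frac{1}{7665} - \left(-49 + 7 \left(-92 + 14\right)\right) = - \frac{1}{7665} + \left(49 - -546\right) = - \frac{1}{7665} + \left(49 + 546\right) = - \frac{1}{7665} + 595 = \frac{4560674}{7665}$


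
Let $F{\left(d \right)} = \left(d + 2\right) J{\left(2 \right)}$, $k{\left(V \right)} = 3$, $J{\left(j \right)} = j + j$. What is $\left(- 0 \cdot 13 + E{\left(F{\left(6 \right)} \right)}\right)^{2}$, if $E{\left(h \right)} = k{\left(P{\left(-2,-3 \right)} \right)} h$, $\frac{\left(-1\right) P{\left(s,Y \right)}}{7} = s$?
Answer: $9216$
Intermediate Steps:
$J{\left(j \right)} = 2 j$
$P{\left(s,Y \right)} = - 7 s$
$F{\left(d \right)} = 8 + 4 d$ ($F{\left(d \right)} = \left(d + 2\right) 2 \cdot 2 = \left(2 + d\right) 4 = 8 + 4 d$)
$E{\left(h \right)} = 3 h$
$\left(- 0 \cdot 13 + E{\left(F{\left(6 \right)} \right)}\right)^{2} = \left(- 0 \cdot 13 + 3 \left(8 + 4 \cdot 6\right)\right)^{2} = \left(\left(-1\right) 0 + 3 \left(8 + 24\right)\right)^{2} = \left(0 + 3 \cdot 32\right)^{2} = \left(0 + 96\right)^{2} = 96^{2} = 9216$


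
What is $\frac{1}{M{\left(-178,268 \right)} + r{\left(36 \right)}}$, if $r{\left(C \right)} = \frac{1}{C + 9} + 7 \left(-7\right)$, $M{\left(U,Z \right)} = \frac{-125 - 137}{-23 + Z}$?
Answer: $- \frac{2205}{110354} \approx -0.019981$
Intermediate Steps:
$M{\left(U,Z \right)} = - \frac{262}{-23 + Z}$
$r{\left(C \right)} = -49 + \frac{1}{9 + C}$ ($r{\left(C \right)} = \frac{1}{9 + C} - 49 = -49 + \frac{1}{9 + C}$)
$\frac{1}{M{\left(-178,268 \right)} + r{\left(36 \right)}} = \frac{1}{- \frac{262}{-23 + 268} + \frac{-440 - 1764}{9 + 36}} = \frac{1}{- \frac{262}{245} + \frac{-440 - 1764}{45}} = \frac{1}{\left(-262\right) \frac{1}{245} + \frac{1}{45} \left(-2204\right)} = \frac{1}{- \frac{262}{245} - \frac{2204}{45}} = \frac{1}{- \frac{110354}{2205}} = - \frac{2205}{110354}$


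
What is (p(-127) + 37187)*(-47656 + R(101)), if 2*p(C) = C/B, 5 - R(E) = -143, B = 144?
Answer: -42399817111/24 ≈ -1.7667e+9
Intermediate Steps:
R(E) = 148 (R(E) = 5 - 1*(-143) = 5 + 143 = 148)
p(C) = C/288 (p(C) = (C/144)/2 = C/288)
(p(-127) + 37187)*(-47656 + R(101)) = ((1/288)*(-127) + 37187)*(-47656 + 148) = (-127/288 + 37187)*(-47508) = (10709729/288)*(-47508) = -42399817111/24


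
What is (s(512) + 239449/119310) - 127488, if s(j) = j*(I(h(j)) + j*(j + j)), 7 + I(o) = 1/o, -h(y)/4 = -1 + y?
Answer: 16357823491212199/60967410 ≈ 2.6830e+8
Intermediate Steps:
h(y) = 4 - 4*y (h(y) = -4*(-1 + y) = 4 - 4*y)
I(o) = -7 + 1/o
s(j) = j*(-7 + 1/(4 - 4*j) + 2*j**2) (s(j) = j*((-7 + 1/(4 - 4*j)) + j*(j + j)) = j*((-7 + 1/(4 - 4*j)) + j*(2*j)) = j*((-7 + 1/(4 - 4*j)) + 2*j**2) = j*(-7 + 1/(4 - 4*j) + 2*j**2))
(s(512) + 239449/119310) - 127488 = ((1/4)*512*(1 + 4*(1 - 1*512)*(-7 + 2*512**2))/(1 - 1*512) + 239449/119310) - 127488 = ((1/4)*512*(1 + 4*(1 - 512)*(-7 + 2*262144))/(1 - 512) + 239449*(1/119310)) - 127488 = ((1/4)*512*(1 + 4*(-511)*(-7 + 524288))/(-511) + 239449/119310) - 127488 = ((1/4)*512*(-1/511)*(1 + 4*(-511)*524281) + 239449/119310) - 127488 = ((1/4)*512*(-1/511)*(1 - 1071630364) + 239449/119310) - 127488 = ((1/4)*512*(-1/511)*(-1071630363) + 239449/119310) - 127488 = (137168686464/511 + 239449/119310) - 127488 = 16365596104378279/60967410 - 127488 = 16357823491212199/60967410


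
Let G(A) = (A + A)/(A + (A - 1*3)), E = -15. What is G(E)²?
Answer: 100/121 ≈ 0.82645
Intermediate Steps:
G(A) = 2*A/(-3 + 2*A) (G(A) = (2*A)/(A + (A - 3)) = (2*A)/(A + (-3 + A)) = (2*A)/(-3 + 2*A) = 2*A/(-3 + 2*A))
G(E)² = (2*(-15)/(-3 + 2*(-15)))² = (2*(-15)/(-3 - 30))² = (2*(-15)/(-33))² = (2*(-15)*(-1/33))² = (10/11)² = 100/121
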